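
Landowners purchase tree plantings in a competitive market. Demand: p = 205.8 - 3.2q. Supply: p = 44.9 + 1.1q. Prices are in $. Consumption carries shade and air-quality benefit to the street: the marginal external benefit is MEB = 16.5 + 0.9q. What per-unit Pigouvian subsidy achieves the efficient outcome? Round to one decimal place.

Social marginal benefit = demand + MEB = 222.3 - 2.3q.
Set SMB = MC: 222.3 - 2.3q = 44.9 + 1.1q → q* = 52.1765.
The Pigouvian subsidy equals MEB at q*: 16.5 + 0.9×52.1765 = 63.4589.

subsidy = $63.5 per unit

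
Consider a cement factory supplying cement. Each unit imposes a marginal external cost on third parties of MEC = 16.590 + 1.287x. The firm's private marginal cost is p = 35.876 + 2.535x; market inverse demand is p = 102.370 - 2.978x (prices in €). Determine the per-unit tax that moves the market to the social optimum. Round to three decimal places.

tax = €26.035 per unit

Social marginal cost = private MC + MEC = 52.466 + 3.822x.
Set SMC = demand: 52.466 + 3.822x = 102.370 - 2.978x → x* = 7.3388.
The Pigouvian tax equals MEC at x*: 16.590 + 1.287×7.3388 = 26.0350.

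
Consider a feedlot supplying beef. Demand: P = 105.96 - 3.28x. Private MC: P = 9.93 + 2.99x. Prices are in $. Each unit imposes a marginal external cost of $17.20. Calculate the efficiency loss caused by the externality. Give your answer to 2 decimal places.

DWL = $23.59

Market equilibrium (private): 9.93 + 2.99x = 105.96 - 3.28x → x_m = 15.3158.
Social marginal cost = private MC + MEC = 27.13 + 2.99x.
Set SMC = demand: 27.13 + 2.99x = 105.96 - 3.28x → x* = 12.5726.
Between x* and x_m the wedge SMC − demand runs linearly from 0 to MEC(x_m), so the loss is a triangle.
DWL = ½ × 2.7432 × 17.2000 = 23.5915.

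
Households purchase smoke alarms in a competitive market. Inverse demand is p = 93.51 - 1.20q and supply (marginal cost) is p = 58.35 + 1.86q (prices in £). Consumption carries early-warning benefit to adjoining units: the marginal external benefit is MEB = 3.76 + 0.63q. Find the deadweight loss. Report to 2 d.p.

DWL = £24.89

Market equilibrium (private): 58.35 + 1.86q = 93.51 - 1.20q → q_m = 11.4902.
Social marginal benefit = demand + MEB = 97.27 - 0.57q.
Set SMB = MC: 97.27 - 0.57q = 58.35 + 1.86q → q* = 16.0165.
Between q* and q_m the wedge SMB − MC runs linearly from 0 to MEB(q_m), so the loss is a triangle.
DWL = ½ × 4.5263 × 10.9988 = 24.8919.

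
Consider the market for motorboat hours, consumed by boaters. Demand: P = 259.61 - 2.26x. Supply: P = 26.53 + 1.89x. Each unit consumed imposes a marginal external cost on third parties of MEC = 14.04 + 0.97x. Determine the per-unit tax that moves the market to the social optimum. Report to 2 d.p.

tax = 55.54 per unit

Social marginal benefit = demand − MEC = 245.57 - 3.23x.
Set SMB = MC: 245.57 - 3.23x = 26.53 + 1.89x → x* = 42.7813.
The Pigouvian tax equals MEC at x*: 14.04 + 0.97×42.7813 = 55.5379.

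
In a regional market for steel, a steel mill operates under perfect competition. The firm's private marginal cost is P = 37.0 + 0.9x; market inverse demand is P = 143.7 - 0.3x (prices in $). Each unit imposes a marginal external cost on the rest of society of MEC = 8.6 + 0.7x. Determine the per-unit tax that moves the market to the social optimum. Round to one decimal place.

Social marginal cost = private MC + MEC = 45.6 + 1.6x.
Set SMC = demand: 45.6 + 1.6x = 143.7 - 0.3x → x* = 51.6316.
The Pigouvian tax equals MEC at x*: 8.6 + 0.7×51.6316 = 44.7421.

tax = $44.7 per unit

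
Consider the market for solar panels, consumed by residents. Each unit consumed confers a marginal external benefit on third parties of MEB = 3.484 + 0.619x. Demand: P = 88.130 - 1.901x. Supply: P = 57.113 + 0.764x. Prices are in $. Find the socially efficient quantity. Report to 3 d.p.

x* = 16.863

Social marginal benefit = demand + MEB = 91.614 - 1.282x.
Set SMB = MC: 91.614 - 1.282x = 57.113 + 0.764x → x* = 16.8627.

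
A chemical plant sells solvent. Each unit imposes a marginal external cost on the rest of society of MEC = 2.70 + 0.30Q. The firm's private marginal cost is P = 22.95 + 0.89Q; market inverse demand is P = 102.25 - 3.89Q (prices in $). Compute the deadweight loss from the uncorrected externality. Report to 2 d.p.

DWL = $5.80

Market equilibrium (private): 22.95 + 0.89Q = 102.25 - 3.89Q → Q_m = 16.5900.
Social marginal cost = private MC + MEC = 25.65 + 1.19Q.
Set SMC = demand: 25.65 + 1.19Q = 102.25 - 3.89Q → Q* = 15.0787.
Between Q* and Q_m the wedge SMC − demand runs linearly from 0 to MEC(Q_m), so the loss is a triangle.
DWL = ½ × 1.5113 × 7.6770 = 5.8011.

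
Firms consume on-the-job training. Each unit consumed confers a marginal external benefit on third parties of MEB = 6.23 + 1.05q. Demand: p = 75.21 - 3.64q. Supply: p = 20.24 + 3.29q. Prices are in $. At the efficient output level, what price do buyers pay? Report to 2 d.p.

P = $37.32

Social marginal benefit = demand + MEB = 81.44 - 2.59q.
Set SMB = MC: 81.44 - 2.59q = 20.24 + 3.29q → q* = 10.4082.
Consumer price on the demand curve at q*: 75.21 − 3.64×10.4082 = 37.3242.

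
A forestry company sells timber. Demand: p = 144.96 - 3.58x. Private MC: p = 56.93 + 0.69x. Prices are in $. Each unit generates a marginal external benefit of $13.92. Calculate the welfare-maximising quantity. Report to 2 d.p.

x* = 23.88

Social marginal cost = private MC − MEB = 43.01 + 0.69x.
Set SMC = demand: 43.01 + 0.69x = 144.96 - 3.58x → x* = 23.8759.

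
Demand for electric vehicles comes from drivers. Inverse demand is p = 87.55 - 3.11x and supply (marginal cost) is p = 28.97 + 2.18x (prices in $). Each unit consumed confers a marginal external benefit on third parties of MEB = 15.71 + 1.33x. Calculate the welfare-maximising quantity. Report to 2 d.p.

Social marginal benefit = demand + MEB = 103.26 - 1.78x.
Set SMB = MC: 103.26 - 1.78x = 28.97 + 2.18x → x* = 18.7601.

x* = 18.76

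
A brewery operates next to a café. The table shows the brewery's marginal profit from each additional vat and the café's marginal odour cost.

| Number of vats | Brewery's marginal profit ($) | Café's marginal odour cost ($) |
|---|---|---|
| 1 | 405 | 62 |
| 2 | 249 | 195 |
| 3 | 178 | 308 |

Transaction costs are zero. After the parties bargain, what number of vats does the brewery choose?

Bargaining reaches the level where marginal profit last exceeds marginal odour cost.
That holds through level 2 (249 ≥ 195) but not at 3 (178 < 308).

2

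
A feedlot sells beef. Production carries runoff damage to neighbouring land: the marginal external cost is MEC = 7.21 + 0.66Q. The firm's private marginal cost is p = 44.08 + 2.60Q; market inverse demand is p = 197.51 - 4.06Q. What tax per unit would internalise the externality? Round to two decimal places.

Social marginal cost = private MC + MEC = 51.29 + 3.26Q.
Set SMC = demand: 51.29 + 3.26Q = 197.51 - 4.06Q → Q* = 19.9754.
The Pigouvian tax equals MEC at Q*: 7.21 + 0.66×19.9754 = 20.3938.

tax = 20.39 per unit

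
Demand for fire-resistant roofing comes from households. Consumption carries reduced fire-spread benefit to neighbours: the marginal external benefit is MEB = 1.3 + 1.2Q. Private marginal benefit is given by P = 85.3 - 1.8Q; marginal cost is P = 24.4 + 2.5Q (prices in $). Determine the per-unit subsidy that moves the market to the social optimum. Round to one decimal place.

Social marginal benefit = demand + MEB = 86.6 - 0.6Q.
Set SMB = MC: 86.6 - 0.6Q = 24.4 + 2.5Q → Q* = 20.0645.
The Pigouvian subsidy equals MEB at Q*: 1.3 + 1.2×20.0645 = 25.3774.

subsidy = $25.4 per unit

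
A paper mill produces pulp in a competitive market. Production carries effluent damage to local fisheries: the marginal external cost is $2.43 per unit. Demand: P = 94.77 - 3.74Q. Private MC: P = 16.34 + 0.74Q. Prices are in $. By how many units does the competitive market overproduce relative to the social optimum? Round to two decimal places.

Market equilibrium (private): 16.34 + 0.74Q = 94.77 - 3.74Q → Q_m = 17.5067.
Social marginal cost = private MC + MEC = 18.77 + 0.74Q.
Set SMC = demand: 18.77 + 0.74Q = 94.77 - 3.74Q → Q* = 16.9643.
Gap = |17.5067 − 16.9643| = 0.5424.

0.54 units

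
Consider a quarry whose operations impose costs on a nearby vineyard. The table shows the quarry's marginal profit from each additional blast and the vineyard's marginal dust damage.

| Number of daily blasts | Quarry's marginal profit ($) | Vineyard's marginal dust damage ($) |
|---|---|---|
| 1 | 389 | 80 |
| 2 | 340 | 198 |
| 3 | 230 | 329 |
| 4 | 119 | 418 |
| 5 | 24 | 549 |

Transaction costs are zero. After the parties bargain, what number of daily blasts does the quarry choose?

2

Bargaining reaches the level where marginal profit last exceeds marginal dust damage.
That holds through level 2 (340 ≥ 198) but not at 3 (230 < 329).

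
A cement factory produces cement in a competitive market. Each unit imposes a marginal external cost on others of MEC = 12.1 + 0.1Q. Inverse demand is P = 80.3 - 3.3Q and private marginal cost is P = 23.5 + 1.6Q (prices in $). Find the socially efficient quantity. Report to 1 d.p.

Q* = 8.9

Social marginal cost = private MC + MEC = 35.6 + 1.7Q.
Set SMC = demand: 35.6 + 1.7Q = 80.3 - 3.3Q → Q* = 8.9400.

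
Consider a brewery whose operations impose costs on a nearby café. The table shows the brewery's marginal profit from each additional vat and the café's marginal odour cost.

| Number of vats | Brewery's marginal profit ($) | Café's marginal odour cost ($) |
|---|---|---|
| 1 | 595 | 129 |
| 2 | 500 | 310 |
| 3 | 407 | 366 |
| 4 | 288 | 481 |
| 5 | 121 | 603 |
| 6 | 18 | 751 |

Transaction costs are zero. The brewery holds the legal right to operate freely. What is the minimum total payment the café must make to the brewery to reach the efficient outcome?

$427

Left alone the brewery would choose level 6 (marginal profit stays positive).
Efficient level: k* = 3 (marginal profit ≥ marginal odour cost through 3).
The café must at least cover the brewery's forgone profit from cutting 6→3: 288 + 121 + 18 = 427.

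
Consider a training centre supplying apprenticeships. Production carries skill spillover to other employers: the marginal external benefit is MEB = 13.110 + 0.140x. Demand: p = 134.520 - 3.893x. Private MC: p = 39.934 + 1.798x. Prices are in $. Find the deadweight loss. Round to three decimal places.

DWL = $21.464

Market equilibrium (private): 39.934 + 1.798x = 134.520 - 3.893x → x_m = 16.6203.
Social marginal cost = private MC − MEB = 26.824 + 1.658x.
Set SMC = demand: 26.824 + 1.658x = 134.520 - 3.893x → x* = 19.4012.
Height of the DWL triangle at x_m is demand(x_m) − SMC(x_m) = MEB(x_m) = 15.4368.
DWL = ½ × 2.7809 × 15.4368 = 21.4641.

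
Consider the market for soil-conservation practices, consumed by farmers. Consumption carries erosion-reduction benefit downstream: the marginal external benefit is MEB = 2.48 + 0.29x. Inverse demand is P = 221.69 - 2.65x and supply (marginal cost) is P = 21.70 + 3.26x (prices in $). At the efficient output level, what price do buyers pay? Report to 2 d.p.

Social marginal benefit = demand + MEB = 224.17 - 2.36x.
Set SMB = MC: 224.17 - 2.36x = 21.70 + 3.26x → x* = 36.0267.
Consumer price on the demand curve at x*: 221.69 − 2.65×36.0267 = 126.2192.

P = $126.22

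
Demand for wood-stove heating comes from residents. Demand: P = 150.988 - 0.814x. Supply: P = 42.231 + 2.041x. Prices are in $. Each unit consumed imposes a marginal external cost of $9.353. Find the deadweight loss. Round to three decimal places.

Market equilibrium (private): 42.231 + 2.041x = 150.988 - 0.814x → x_m = 38.0935.
Social marginal benefit = demand − MEC = 141.635 - 0.814x.
Set SMB = MC: 141.635 - 0.814x = 42.231 + 2.041x → x* = 34.8175.
The loss is the area between SMB and MC from x* to x_m; with linear curves that's a triangle of height MEC(x_m).
DWL = ½ × 3.2760 × 9.3530 = 15.3202.

DWL = $15.320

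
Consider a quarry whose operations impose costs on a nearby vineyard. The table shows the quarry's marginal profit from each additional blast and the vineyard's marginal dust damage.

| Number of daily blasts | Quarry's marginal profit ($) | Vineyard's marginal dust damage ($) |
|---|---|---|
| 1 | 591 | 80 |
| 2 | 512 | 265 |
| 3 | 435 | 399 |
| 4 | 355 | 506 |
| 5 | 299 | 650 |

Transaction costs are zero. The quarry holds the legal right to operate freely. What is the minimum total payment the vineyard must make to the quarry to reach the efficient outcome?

$654

Left alone the quarry would choose level 5 (marginal profit stays positive).
Efficient level: k* = 3 (marginal profit ≥ marginal dust damage through 3).
The vineyard must at least cover the quarry's forgone profit from cutting 5→3: 355 + 299 = 654.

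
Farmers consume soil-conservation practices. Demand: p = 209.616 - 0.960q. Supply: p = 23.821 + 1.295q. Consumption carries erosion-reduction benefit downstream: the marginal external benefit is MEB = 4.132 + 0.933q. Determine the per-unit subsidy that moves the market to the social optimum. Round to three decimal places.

Social marginal benefit = demand + MEB = 213.748 - 0.027q.
Set SMB = MC: 213.748 - 0.027q = 23.821 + 1.295q → q* = 143.6664.
The Pigouvian subsidy equals MEB at q*: 4.132 + 0.933×143.6664 = 138.1728.

subsidy = 138.173 per unit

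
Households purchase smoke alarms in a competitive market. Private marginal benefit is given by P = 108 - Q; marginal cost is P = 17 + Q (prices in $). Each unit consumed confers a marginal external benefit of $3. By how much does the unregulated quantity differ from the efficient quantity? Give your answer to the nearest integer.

2 units

Market equilibrium (private): 17 + Q = 108 - Q → Q_m = 45.5000.
Social marginal benefit = demand + MEB = 111 - Q.
Set SMB = MC: 111 - Q = 17 + Q → Q* = 47.0000.
Gap = |45.5000 − 47.0000| = 1.5000.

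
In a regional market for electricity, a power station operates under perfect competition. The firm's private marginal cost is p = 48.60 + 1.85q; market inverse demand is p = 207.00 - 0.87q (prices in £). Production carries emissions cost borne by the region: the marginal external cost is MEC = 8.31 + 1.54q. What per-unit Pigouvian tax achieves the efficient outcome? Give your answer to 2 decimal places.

Social marginal cost = private MC + MEC = 56.91 + 3.39q.
Set SMC = demand: 56.91 + 3.39q = 207.00 - 0.87q → q* = 35.2324.
The Pigouvian tax equals MEC at q*: 8.31 + 1.54×35.2324 = 62.5679.

tax = £62.57 per unit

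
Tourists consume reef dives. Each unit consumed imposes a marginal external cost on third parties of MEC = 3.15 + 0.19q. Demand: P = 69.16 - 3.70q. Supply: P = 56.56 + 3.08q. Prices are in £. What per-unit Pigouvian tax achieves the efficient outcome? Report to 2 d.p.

tax = £3.41 per unit

Social marginal benefit = demand − MEC = 66.01 - 3.89q.
Set SMB = MC: 66.01 - 3.89q = 56.56 + 3.08q → q* = 1.3558.
The Pigouvian tax equals MEC at q*: 3.15 + 0.19×1.3558 = 3.4076.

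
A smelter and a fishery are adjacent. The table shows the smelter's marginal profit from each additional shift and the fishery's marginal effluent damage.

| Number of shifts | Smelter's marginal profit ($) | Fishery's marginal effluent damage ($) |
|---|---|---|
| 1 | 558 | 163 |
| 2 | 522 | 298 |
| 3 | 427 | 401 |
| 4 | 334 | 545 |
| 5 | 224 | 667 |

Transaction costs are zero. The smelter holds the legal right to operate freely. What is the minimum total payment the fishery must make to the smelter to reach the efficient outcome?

Left alone the smelter would choose level 5 (marginal profit stays positive).
Efficient level: k* = 3 (marginal profit ≥ marginal effluent damage through 3).
The fishery must at least cover the smelter's forgone profit from cutting 5→3: 334 + 224 = 558.

$558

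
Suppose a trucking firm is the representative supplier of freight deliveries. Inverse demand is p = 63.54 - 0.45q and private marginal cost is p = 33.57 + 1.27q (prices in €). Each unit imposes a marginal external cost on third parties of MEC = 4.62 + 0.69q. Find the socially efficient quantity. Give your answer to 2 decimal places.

q* = 10.52

Social marginal cost = private MC + MEC = 38.19 + 1.96q.
Set SMC = demand: 38.19 + 1.96q = 63.54 - 0.45q → q* = 10.5187.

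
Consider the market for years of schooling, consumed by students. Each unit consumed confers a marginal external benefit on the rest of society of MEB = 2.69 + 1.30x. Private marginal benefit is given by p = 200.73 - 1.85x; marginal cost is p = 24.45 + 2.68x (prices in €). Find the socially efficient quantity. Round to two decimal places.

x* = 55.41

Social marginal benefit = demand + MEB = 203.42 - 0.55x.
Set SMB = MC: 203.42 - 0.55x = 24.45 + 2.68x → x* = 55.4087.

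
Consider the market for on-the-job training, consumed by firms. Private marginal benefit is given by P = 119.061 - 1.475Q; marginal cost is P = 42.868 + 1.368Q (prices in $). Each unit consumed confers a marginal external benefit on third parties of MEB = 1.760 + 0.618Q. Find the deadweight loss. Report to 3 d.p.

Market equilibrium (private): 42.868 + 1.368Q = 119.061 - 1.475Q → Q_m = 26.8002.
Social marginal benefit = demand + MEB = 120.821 - 0.857Q.
Set SMB = MC: 120.821 - 0.857Q = 42.868 + 1.368Q → Q* = 35.0351.
Height of the DWL triangle at Q_m is SMB(Q_m) − MC(Q_m) = MEB(Q_m) = 18.3225.
DWL = ½ × 8.2349 × 18.3225 = 75.4420.

DWL = $75.442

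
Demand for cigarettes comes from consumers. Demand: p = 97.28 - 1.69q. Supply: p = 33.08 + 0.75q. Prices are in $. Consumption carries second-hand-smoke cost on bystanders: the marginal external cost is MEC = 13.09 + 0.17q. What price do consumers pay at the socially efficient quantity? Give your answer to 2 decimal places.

P = $64.19

Social marginal benefit = demand − MEC = 84.19 - 1.86q.
Set SMB = MC: 84.19 - 1.86q = 33.08 + 0.75q → q* = 19.5824.
Consumer price on the demand curve at q*: 97.28 − 1.69×19.5824 = 64.1857.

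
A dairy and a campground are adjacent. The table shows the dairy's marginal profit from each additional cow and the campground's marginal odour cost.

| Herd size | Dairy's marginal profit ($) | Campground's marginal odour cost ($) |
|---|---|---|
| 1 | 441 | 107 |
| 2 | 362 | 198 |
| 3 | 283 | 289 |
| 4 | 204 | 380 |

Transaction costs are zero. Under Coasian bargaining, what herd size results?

Bargaining reaches the level where marginal profit last exceeds marginal odour cost.
That holds through level 2 (362 ≥ 198) but not at 3 (283 < 289).

2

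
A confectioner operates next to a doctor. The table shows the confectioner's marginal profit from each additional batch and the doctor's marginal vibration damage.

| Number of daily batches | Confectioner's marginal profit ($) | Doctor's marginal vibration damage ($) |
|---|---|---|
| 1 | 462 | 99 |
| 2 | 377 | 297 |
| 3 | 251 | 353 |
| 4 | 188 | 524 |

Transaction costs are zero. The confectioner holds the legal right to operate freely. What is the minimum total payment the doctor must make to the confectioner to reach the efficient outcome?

$439

Left alone the confectioner would choose level 4 (marginal profit stays positive).
Efficient level: k* = 2 (marginal profit ≥ marginal vibration damage through 2).
The doctor must at least cover the confectioner's forgone profit from cutting 4→2: 251 + 188 = 439.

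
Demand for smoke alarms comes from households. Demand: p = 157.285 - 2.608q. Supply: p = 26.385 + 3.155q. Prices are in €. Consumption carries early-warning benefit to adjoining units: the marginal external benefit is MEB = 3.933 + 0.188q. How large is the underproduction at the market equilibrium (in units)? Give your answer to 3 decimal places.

1.471 units

Market equilibrium (private): 26.385 + 3.155q = 157.285 - 2.608q → q_m = 22.7139.
Social marginal benefit = demand + MEB = 161.218 - 2.420q.
Set SMB = MC: 161.218 - 2.420q = 26.385 + 3.155q → q* = 24.1853.
Gap = |22.7139 − 24.1853| = 1.4714.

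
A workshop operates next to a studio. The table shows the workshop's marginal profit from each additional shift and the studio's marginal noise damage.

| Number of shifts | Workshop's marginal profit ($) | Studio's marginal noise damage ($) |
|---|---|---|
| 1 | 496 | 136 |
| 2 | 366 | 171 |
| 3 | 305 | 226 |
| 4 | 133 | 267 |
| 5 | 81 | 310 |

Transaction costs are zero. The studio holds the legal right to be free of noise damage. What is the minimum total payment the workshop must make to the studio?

$533

Efficient level: marginal profit ≥ marginal noise damage through level 3, so k* = 3.
With the studio holding the right, the workshop must at least compensate total damage at k*: 136 + 171 + 226 = 533.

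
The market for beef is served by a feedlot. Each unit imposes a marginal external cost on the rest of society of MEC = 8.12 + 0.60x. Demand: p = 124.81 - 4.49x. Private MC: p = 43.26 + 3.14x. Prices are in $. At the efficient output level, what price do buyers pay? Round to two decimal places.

P = $84.75

Social marginal cost = private MC + MEC = 51.38 + 3.74x.
Set SMC = demand: 51.38 + 3.74x = 124.81 - 4.49x → x* = 8.9222.
Consumer price on the demand curve at x*: 124.81 − 4.49×8.9222 = 84.7493.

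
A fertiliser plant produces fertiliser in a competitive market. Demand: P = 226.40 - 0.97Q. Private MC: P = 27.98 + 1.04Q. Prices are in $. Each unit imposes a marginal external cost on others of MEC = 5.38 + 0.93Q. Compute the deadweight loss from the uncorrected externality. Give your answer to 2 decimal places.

DWL = $1606.32

Market equilibrium (private): 27.98 + 1.04Q = 226.40 - 0.97Q → Q_m = 98.7164.
Social marginal cost = private MC + MEC = 33.36 + 1.97Q.
Set SMC = demand: 33.36 + 1.97Q = 226.40 - 0.97Q → Q* = 65.6599.
The loss is the area between SMC and demand from Q* to Q_m; with linear curves that's a triangle of height MEC(Q_m).
DWL = ½ × 33.0565 × 97.1863 = 1606.3195.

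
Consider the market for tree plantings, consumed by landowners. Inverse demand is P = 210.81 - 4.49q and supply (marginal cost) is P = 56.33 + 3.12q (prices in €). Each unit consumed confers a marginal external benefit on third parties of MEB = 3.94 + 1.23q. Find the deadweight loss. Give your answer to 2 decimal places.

Market equilibrium (private): 56.33 + 3.12q = 210.81 - 4.49q → q_m = 20.2996.
Social marginal benefit = demand + MEB = 214.75 - 3.26q.
Set SMB = MC: 214.75 - 3.26q = 56.33 + 3.12q → q* = 24.8307.
The welfare-loss triangle has base |q_m − q*| and height MEB(q_m) (the vertical gap between SMB and MC is zero at q* and MEB at q_m).
DWL = ½ × 4.5311 × 28.9085 = 65.4937.

DWL = €65.49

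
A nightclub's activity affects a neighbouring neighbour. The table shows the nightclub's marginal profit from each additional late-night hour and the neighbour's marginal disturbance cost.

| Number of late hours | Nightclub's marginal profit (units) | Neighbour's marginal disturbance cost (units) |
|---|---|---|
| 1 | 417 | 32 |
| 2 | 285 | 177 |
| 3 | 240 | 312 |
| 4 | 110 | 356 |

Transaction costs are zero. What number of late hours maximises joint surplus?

2

Bargaining reaches the level where marginal profit last exceeds marginal disturbance cost.
That holds through level 2 (285 ≥ 177) but not at 3 (240 < 312).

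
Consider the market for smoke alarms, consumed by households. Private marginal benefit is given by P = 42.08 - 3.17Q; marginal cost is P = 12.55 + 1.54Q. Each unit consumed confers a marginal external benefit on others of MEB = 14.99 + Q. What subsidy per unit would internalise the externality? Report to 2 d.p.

Social marginal benefit = demand + MEB = 57.07 - 2.17Q.
Set SMB = MC: 57.07 - 2.17Q = 12.55 + 1.54Q → Q* = 12.0000.
The Pigouvian subsidy equals MEB at Q*: 14.99 + 1.00×12.0000 = 26.9900.

subsidy = 26.99 per unit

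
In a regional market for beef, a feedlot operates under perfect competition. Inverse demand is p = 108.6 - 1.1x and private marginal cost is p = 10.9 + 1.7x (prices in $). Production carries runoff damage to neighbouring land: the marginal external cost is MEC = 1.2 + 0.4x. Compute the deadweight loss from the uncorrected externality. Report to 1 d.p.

DWL = $35.9

Market equilibrium (private): 10.9 + 1.7x = 108.6 - 1.1x → x_m = 34.8929.
Social marginal cost = private MC + MEC = 12.1 + 2.1x.
Set SMC = demand: 12.1 + 2.1x = 108.6 - 1.1x → x* = 30.1563.
The welfare-loss triangle has base |x_m − x*| and height MEC(x_m) (the vertical gap between SMC and demand is zero at x* and MEC at x_m).
DWL = ½ × 4.7366 × 15.1571 = 35.8966.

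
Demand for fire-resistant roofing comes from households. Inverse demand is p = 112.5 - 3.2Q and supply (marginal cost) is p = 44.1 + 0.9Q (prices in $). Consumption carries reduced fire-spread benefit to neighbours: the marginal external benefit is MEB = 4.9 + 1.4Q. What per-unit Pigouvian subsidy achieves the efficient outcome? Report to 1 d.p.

Social marginal benefit = demand + MEB = 117.4 - 1.8Q.
Set SMB = MC: 117.4 - 1.8Q = 44.1 + 0.9Q → Q* = 27.1481.
The Pigouvian subsidy equals MEB at Q*: 4.9 + 1.4×27.1481 = 42.9073.

subsidy = $42.9 per unit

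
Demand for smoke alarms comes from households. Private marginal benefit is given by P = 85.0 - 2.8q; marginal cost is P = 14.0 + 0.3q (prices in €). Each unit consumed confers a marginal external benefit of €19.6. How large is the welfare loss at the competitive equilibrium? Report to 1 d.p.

DWL = €62.0

Market equilibrium (private): 14.0 + 0.3q = 85.0 - 2.8q → q_m = 22.9032.
Social marginal benefit = demand + MEB = 104.6 - 2.8q.
Set SMB = MC: 104.6 - 2.8q = 14.0 + 0.3q → q* = 29.2258.
Height of the DWL triangle at q_m is SMB(q_m) − MC(q_m) = MEB(q_m) = 19.6000.
DWL = ½ × 6.3226 × 19.6000 = 61.9615.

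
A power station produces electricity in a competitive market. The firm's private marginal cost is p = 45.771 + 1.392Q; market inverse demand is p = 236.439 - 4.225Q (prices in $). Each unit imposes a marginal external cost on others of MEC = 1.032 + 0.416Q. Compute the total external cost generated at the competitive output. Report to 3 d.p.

$274.699

Market equilibrium (private): 45.771 + 1.392Q = 236.439 - 4.225Q → Q_m = 33.9448.
Total external cost = ∫₀^{Q_m} (1.032 + 0.416Q) dQ = 1.032×33.9448 + ½×0.416×33.9448² = 274.6989.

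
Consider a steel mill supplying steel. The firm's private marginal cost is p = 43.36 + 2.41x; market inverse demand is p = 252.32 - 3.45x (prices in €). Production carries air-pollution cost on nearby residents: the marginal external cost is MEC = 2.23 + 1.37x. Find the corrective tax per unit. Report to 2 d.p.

tax = €41.40 per unit

Social marginal cost = private MC + MEC = 45.59 + 3.78x.
Set SMC = demand: 45.59 + 3.78x = 252.32 - 3.45x → x* = 28.5934.
The Pigouvian tax equals MEC at x*: 2.23 + 1.37×28.5934 = 41.4030.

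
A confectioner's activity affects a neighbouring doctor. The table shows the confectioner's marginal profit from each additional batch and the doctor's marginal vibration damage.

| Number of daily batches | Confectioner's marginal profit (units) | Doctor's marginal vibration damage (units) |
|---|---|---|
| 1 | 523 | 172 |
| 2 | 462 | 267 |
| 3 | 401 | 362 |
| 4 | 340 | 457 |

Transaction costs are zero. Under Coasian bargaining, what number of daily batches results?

3

Bargaining reaches the level where marginal profit last exceeds marginal vibration damage.
That holds through level 3 (401 ≥ 362) but not at 4 (340 < 457).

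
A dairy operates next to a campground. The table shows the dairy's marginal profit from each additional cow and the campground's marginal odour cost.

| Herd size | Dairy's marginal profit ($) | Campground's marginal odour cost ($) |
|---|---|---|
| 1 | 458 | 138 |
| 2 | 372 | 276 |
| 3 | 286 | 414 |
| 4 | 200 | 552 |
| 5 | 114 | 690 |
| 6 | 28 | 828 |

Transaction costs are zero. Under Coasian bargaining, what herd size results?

Bargaining reaches the level where marginal profit last exceeds marginal odour cost.
That holds through level 2 (372 ≥ 276) but not at 3 (286 < 414).

2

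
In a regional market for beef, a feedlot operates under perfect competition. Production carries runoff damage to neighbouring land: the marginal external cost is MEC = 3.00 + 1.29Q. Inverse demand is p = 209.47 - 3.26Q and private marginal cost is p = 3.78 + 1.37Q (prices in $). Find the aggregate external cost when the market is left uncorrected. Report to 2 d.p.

$1406.26

Market equilibrium (private): 3.78 + 1.37Q = 209.47 - 3.26Q → Q_m = 44.4255.
Total external cost = ∫₀^{Q_m} (3.00 + 1.29Q) dQ = 3.00×44.4255 + ½×1.29×44.4255² = 1406.2647.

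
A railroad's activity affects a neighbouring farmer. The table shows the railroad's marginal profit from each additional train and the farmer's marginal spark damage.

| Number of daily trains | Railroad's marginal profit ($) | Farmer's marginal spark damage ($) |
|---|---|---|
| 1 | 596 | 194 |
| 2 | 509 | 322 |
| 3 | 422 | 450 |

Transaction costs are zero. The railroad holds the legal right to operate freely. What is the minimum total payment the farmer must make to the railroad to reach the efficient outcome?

Left alone the railroad would choose level 3 (marginal profit stays positive).
Efficient level: k* = 2 (marginal profit ≥ marginal spark damage through 2).
The farmer must at least cover the railroad's forgone profit from cutting 3→2: 422 = 422.

$422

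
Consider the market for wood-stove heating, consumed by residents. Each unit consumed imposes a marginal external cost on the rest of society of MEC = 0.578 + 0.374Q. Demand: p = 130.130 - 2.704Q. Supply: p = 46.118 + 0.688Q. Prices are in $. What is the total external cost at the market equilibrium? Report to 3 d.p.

Market equilibrium (private): 46.118 + 0.688Q = 130.130 - 2.704Q → Q_m = 24.7677.
Total external cost = ∫₀^{Q_m} (0.578 + 0.374Q) dQ = 0.578×24.7677 + ½×0.374×24.7677² = 129.0288.

$129.029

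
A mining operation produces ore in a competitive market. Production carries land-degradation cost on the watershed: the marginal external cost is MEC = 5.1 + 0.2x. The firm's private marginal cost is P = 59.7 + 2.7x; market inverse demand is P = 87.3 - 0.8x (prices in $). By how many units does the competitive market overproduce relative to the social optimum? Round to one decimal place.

Market equilibrium (private): 59.7 + 2.7x = 87.3 - 0.8x → x_m = 7.8857.
Social marginal cost = private MC + MEC = 64.8 + 2.9x.
Set SMC = demand: 64.8 + 2.9x = 87.3 - 0.8x → x* = 6.0811.
Gap = |7.8857 − 6.0811| = 1.8046.

1.8 units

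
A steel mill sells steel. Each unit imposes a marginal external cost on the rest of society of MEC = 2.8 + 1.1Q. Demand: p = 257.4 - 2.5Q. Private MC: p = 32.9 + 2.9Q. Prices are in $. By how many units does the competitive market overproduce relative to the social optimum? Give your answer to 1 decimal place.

Market equilibrium (private): 32.9 + 2.9Q = 257.4 - 2.5Q → Q_m = 41.5741.
Social marginal cost = private MC + MEC = 35.7 + 4.0Q.
Set SMC = demand: 35.7 + 4.0Q = 257.4 - 2.5Q → Q* = 34.1077.
Gap = |41.5741 − 34.1077| = 7.4664.

7.5 units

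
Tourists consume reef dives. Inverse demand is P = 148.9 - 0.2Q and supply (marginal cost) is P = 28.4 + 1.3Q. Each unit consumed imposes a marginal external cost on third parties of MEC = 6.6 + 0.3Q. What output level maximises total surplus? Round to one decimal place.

Q* = 63.3

Social marginal benefit = demand − MEC = 142.3 - 0.5Q.
Set SMB = MC: 142.3 - 0.5Q = 28.4 + 1.3Q → Q* = 63.2778.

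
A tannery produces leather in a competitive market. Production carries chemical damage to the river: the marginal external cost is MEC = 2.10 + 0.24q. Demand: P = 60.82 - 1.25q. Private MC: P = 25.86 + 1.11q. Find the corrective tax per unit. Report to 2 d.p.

tax = 5.13 per unit

Social marginal cost = private MC + MEC = 27.96 + 1.35q.
Set SMC = demand: 27.96 + 1.35q = 60.82 - 1.25q → q* = 12.6385.
The Pigouvian tax equals MEC at q*: 2.10 + 0.24×12.6385 = 5.1332.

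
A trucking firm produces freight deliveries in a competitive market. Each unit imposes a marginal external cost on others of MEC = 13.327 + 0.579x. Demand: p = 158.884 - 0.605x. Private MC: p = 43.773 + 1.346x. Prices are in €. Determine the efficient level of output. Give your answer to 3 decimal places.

x* = 40.231

Social marginal cost = private MC + MEC = 57.100 + 1.925x.
Set SMC = demand: 57.100 + 1.925x = 158.884 - 0.605x → x* = 40.2308.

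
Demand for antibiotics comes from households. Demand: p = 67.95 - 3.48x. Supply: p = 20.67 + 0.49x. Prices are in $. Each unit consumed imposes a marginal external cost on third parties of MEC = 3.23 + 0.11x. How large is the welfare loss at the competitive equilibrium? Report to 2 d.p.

DWL = $2.53

Market equilibrium (private): 20.67 + 0.49x = 67.95 - 3.48x → x_m = 11.9093.
Social marginal benefit = demand − MEC = 64.72 - 3.59x.
Set SMB = MC: 64.72 - 3.59x = 20.67 + 0.49x → x* = 10.7966.
The loss is the area between SMB and MC from x* to x_m; with linear curves that's a triangle of height MEC(x_m).
DWL = ½ × 1.1127 × 4.5400 = 2.5258.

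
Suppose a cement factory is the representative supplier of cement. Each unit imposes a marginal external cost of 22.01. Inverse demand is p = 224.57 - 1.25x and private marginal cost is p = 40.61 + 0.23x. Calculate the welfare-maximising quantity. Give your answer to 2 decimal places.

x* = 109.43

Social marginal cost = private MC + MEC = 62.62 + 0.23x.
Set SMC = demand: 62.62 + 0.23x = 224.57 - 1.25x → x* = 109.4257.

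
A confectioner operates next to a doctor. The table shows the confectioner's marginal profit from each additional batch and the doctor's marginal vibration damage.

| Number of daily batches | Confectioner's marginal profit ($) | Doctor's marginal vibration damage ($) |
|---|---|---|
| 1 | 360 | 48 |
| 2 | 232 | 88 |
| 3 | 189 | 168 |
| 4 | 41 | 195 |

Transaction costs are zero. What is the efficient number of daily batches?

Bargaining reaches the level where marginal profit last exceeds marginal vibration damage.
That holds through level 3 (189 ≥ 168) but not at 4 (41 < 195).

3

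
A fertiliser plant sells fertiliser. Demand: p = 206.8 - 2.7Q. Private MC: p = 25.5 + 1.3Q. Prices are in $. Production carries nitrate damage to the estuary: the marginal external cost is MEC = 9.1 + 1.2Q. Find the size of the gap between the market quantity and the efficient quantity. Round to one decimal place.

Market equilibrium (private): 25.5 + 1.3Q = 206.8 - 2.7Q → Q_m = 45.3250.
Social marginal cost = private MC + MEC = 34.6 + 2.5Q.
Set SMC = demand: 34.6 + 2.5Q = 206.8 - 2.7Q → Q* = 33.1154.
Gap = |45.3250 − 33.1154| = 12.2096.

12.2 units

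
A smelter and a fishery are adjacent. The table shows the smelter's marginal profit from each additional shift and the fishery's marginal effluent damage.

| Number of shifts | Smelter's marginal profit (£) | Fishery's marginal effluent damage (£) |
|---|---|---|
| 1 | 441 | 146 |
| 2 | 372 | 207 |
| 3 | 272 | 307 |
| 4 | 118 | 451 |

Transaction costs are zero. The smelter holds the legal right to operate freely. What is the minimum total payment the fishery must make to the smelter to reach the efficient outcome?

Left alone the smelter would choose level 4 (marginal profit stays positive).
Efficient level: k* = 2 (marginal profit ≥ marginal effluent damage through 2).
The fishery must at least cover the smelter's forgone profit from cutting 4→2: 272 + 118 = 390.

£390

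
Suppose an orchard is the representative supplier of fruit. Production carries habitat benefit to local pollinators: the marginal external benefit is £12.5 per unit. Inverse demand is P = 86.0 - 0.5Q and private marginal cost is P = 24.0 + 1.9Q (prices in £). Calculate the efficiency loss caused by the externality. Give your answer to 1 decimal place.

Market equilibrium (private): 24.0 + 1.9Q = 86.0 - 0.5Q → Q_m = 25.8333.
Social marginal cost = private MC − MEB = 11.5 + 1.9Q.
Set SMC = demand: 11.5 + 1.9Q = 86.0 - 0.5Q → Q* = 31.0417.
Between Q* and Q_m the wedge demand − SMC runs linearly from 0 to MEB(Q_m), so the loss is a triangle.
DWL = ½ × 5.2084 × 12.5000 = 32.5525.

DWL = £32.6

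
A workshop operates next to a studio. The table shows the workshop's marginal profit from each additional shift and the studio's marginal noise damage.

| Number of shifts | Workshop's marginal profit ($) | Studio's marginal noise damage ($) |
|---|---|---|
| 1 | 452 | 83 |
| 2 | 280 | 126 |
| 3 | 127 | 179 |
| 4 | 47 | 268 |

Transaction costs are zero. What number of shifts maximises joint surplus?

2

Bargaining reaches the level where marginal profit last exceeds marginal noise damage.
That holds through level 2 (280 ≥ 126) but not at 3 (127 < 179).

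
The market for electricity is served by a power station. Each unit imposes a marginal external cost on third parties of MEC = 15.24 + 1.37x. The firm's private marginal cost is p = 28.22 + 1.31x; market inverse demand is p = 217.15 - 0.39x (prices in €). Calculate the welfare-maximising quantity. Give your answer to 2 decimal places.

Social marginal cost = private MC + MEC = 43.46 + 2.68x.
Set SMC = demand: 43.46 + 2.68x = 217.15 - 0.39x → x* = 56.5765.

x* = 56.58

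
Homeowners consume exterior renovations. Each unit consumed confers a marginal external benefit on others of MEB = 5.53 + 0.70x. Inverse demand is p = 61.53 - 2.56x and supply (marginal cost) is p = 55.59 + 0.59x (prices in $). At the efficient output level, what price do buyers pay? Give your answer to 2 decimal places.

Social marginal benefit = demand + MEB = 67.06 - 1.86x.
Set SMB = MC: 67.06 - 1.86x = 55.59 + 0.59x → x* = 4.6816.
Consumer price on the demand curve at x*: 61.53 − 2.56×4.6816 = 49.5451.

P = $49.55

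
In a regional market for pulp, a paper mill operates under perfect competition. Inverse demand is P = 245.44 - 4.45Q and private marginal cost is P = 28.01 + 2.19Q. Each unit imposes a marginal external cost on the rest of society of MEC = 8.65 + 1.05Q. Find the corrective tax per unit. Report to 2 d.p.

Social marginal cost = private MC + MEC = 36.66 + 3.24Q.
Set SMC = demand: 36.66 + 3.24Q = 245.44 - 4.45Q → Q* = 27.1495.
The Pigouvian tax equals MEC at Q*: 8.65 + 1.05×27.1495 = 37.1570.

tax = 37.16 per unit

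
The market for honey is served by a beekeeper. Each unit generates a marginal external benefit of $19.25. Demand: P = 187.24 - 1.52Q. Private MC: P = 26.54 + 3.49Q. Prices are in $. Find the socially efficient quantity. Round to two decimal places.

Q* = 35.92

Social marginal cost = private MC − MEB = 7.29 + 3.49Q.
Set SMC = demand: 7.29 + 3.49Q = 187.24 - 1.52Q → Q* = 35.9182.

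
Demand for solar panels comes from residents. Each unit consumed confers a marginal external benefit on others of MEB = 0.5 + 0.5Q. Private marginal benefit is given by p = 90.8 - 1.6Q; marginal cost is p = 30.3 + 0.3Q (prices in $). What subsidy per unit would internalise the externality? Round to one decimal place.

Social marginal benefit = demand + MEB = 91.3 - 1.1Q.
Set SMB = MC: 91.3 - 1.1Q = 30.3 + 0.3Q → Q* = 43.5714.
The Pigouvian subsidy equals MEB at Q*: 0.5 + 0.5×43.5714 = 22.2857.

subsidy = $22.3 per unit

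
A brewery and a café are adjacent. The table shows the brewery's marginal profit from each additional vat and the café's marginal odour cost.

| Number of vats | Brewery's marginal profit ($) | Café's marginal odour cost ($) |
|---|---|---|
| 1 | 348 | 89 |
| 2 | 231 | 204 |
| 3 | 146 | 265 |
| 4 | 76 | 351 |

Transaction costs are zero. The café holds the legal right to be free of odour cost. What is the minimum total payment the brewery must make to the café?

$293

Efficient level: marginal profit ≥ marginal odour cost through level 2, so k* = 2.
With the café holding the right, the brewery must at least compensate total damage at k*: 89 + 204 = 293.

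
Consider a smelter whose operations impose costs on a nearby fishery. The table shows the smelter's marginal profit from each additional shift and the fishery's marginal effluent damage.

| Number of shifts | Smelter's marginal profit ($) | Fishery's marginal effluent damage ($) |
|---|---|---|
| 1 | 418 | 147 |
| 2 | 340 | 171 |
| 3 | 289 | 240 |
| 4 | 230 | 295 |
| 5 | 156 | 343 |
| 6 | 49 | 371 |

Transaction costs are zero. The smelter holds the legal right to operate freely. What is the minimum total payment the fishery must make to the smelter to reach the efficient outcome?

$435

Left alone the smelter would choose level 6 (marginal profit stays positive).
Efficient level: k* = 3 (marginal profit ≥ marginal effluent damage through 3).
The fishery must at least cover the smelter's forgone profit from cutting 6→3: 230 + 156 + 49 = 435.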